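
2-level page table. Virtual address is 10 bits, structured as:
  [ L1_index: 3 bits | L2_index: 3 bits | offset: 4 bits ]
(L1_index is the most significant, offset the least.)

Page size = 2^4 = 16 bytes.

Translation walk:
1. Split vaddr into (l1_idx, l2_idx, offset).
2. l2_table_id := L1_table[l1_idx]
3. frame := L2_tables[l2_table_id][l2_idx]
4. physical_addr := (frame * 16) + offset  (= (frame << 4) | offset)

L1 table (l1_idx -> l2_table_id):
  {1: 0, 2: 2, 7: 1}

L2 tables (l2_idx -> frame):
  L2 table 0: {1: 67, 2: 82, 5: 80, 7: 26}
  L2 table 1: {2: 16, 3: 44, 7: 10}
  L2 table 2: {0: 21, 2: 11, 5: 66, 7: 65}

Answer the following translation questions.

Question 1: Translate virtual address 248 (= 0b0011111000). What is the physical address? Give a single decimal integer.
vaddr = 248 = 0b0011111000
Split: l1_idx=1, l2_idx=7, offset=8
L1[1] = 0
L2[0][7] = 26
paddr = 26 * 16 + 8 = 424

Answer: 424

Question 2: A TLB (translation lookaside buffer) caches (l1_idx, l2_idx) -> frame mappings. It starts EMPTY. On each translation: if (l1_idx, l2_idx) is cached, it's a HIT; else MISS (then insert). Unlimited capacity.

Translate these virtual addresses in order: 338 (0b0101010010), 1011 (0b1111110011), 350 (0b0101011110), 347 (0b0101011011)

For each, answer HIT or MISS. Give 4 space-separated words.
vaddr=338: (2,5) not in TLB -> MISS, insert
vaddr=1011: (7,7) not in TLB -> MISS, insert
vaddr=350: (2,5) in TLB -> HIT
vaddr=347: (2,5) in TLB -> HIT

Answer: MISS MISS HIT HIT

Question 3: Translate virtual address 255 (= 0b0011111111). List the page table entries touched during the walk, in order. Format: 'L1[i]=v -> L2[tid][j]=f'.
Answer: L1[1]=0 -> L2[0][7]=26

Derivation:
vaddr = 255 = 0b0011111111
Split: l1_idx=1, l2_idx=7, offset=15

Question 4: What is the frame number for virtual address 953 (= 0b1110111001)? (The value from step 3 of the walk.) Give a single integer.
vaddr = 953: l1_idx=7, l2_idx=3
L1[7] = 1; L2[1][3] = 44

Answer: 44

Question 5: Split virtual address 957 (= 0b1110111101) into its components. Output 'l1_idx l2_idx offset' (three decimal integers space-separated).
Answer: 7 3 13

Derivation:
vaddr = 957 = 0b1110111101
  top 3 bits -> l1_idx = 7
  next 3 bits -> l2_idx = 3
  bottom 4 bits -> offset = 13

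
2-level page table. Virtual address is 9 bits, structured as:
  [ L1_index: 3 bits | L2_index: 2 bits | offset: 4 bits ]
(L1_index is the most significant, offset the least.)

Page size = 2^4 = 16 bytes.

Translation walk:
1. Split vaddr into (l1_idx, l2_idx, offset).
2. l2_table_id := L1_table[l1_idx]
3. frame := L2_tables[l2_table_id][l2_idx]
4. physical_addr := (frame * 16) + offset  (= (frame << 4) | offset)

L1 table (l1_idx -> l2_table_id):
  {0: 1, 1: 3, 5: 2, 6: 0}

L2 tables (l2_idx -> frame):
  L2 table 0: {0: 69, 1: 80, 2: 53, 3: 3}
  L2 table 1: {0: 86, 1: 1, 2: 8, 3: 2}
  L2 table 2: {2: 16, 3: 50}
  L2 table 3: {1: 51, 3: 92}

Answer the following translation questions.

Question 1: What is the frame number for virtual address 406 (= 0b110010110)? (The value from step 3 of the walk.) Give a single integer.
vaddr = 406: l1_idx=6, l2_idx=1
L1[6] = 0; L2[0][1] = 80

Answer: 80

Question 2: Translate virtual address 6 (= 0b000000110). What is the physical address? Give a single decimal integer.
vaddr = 6 = 0b000000110
Split: l1_idx=0, l2_idx=0, offset=6
L1[0] = 1
L2[1][0] = 86
paddr = 86 * 16 + 6 = 1382

Answer: 1382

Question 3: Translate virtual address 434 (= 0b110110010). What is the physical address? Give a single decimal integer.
vaddr = 434 = 0b110110010
Split: l1_idx=6, l2_idx=3, offset=2
L1[6] = 0
L2[0][3] = 3
paddr = 3 * 16 + 2 = 50

Answer: 50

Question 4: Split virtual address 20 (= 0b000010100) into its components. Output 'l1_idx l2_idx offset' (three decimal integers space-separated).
Answer: 0 1 4

Derivation:
vaddr = 20 = 0b000010100
  top 3 bits -> l1_idx = 0
  next 2 bits -> l2_idx = 1
  bottom 4 bits -> offset = 4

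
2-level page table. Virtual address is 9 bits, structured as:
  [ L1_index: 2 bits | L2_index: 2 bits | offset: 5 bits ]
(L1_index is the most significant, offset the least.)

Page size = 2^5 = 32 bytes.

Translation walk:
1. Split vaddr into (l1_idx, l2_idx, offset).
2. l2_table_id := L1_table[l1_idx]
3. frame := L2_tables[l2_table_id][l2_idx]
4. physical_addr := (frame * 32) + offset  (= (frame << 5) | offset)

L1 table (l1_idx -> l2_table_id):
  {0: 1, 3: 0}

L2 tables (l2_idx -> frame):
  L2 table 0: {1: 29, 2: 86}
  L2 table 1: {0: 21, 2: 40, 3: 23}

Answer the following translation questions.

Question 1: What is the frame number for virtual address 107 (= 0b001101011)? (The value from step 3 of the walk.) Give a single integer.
vaddr = 107: l1_idx=0, l2_idx=3
L1[0] = 1; L2[1][3] = 23

Answer: 23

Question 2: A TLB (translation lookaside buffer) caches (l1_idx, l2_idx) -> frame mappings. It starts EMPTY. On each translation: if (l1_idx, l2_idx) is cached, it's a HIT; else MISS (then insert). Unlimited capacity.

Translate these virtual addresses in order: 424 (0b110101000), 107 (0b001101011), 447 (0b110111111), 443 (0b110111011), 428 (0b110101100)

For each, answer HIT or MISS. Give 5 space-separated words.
Answer: MISS MISS HIT HIT HIT

Derivation:
vaddr=424: (3,1) not in TLB -> MISS, insert
vaddr=107: (0,3) not in TLB -> MISS, insert
vaddr=447: (3,1) in TLB -> HIT
vaddr=443: (3,1) in TLB -> HIT
vaddr=428: (3,1) in TLB -> HIT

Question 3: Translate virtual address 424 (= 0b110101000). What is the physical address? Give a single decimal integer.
vaddr = 424 = 0b110101000
Split: l1_idx=3, l2_idx=1, offset=8
L1[3] = 0
L2[0][1] = 29
paddr = 29 * 32 + 8 = 936

Answer: 936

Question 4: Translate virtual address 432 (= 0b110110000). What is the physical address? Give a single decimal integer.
Answer: 944

Derivation:
vaddr = 432 = 0b110110000
Split: l1_idx=3, l2_idx=1, offset=16
L1[3] = 0
L2[0][1] = 29
paddr = 29 * 32 + 16 = 944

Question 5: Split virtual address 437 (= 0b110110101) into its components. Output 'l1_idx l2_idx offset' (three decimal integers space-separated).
Answer: 3 1 21

Derivation:
vaddr = 437 = 0b110110101
  top 2 bits -> l1_idx = 3
  next 2 bits -> l2_idx = 1
  bottom 5 bits -> offset = 21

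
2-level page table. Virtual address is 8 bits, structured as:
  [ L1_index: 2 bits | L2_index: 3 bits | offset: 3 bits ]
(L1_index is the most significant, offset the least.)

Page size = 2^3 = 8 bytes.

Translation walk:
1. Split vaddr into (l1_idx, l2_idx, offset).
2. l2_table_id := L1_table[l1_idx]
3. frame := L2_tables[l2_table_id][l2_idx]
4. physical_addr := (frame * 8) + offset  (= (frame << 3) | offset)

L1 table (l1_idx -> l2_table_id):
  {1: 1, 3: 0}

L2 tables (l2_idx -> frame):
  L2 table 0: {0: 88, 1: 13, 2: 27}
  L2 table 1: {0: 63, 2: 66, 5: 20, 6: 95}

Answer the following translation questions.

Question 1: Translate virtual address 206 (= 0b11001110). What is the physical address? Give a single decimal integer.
vaddr = 206 = 0b11001110
Split: l1_idx=3, l2_idx=1, offset=6
L1[3] = 0
L2[0][1] = 13
paddr = 13 * 8 + 6 = 110

Answer: 110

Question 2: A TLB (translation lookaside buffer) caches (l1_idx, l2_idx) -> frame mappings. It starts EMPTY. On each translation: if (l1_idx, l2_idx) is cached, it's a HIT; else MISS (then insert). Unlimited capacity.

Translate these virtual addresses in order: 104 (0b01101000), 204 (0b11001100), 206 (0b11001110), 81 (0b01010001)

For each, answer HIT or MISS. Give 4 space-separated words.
vaddr=104: (1,5) not in TLB -> MISS, insert
vaddr=204: (3,1) not in TLB -> MISS, insert
vaddr=206: (3,1) in TLB -> HIT
vaddr=81: (1,2) not in TLB -> MISS, insert

Answer: MISS MISS HIT MISS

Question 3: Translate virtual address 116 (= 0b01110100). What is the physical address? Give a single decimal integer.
Answer: 764

Derivation:
vaddr = 116 = 0b01110100
Split: l1_idx=1, l2_idx=6, offset=4
L1[1] = 1
L2[1][6] = 95
paddr = 95 * 8 + 4 = 764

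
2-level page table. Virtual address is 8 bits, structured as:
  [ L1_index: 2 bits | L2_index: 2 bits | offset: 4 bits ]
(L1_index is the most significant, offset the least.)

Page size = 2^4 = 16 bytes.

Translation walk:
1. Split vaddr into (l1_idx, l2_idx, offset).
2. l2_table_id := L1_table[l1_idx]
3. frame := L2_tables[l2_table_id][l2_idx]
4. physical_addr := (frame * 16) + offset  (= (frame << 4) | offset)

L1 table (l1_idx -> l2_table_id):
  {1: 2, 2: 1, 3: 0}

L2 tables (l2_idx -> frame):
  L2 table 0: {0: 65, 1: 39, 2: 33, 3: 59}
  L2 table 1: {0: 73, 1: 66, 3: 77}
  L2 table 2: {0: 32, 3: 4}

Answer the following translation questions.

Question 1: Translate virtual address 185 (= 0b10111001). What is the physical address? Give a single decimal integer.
vaddr = 185 = 0b10111001
Split: l1_idx=2, l2_idx=3, offset=9
L1[2] = 1
L2[1][3] = 77
paddr = 77 * 16 + 9 = 1241

Answer: 1241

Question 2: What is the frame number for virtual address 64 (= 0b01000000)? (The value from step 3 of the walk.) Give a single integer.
Answer: 32

Derivation:
vaddr = 64: l1_idx=1, l2_idx=0
L1[1] = 2; L2[2][0] = 32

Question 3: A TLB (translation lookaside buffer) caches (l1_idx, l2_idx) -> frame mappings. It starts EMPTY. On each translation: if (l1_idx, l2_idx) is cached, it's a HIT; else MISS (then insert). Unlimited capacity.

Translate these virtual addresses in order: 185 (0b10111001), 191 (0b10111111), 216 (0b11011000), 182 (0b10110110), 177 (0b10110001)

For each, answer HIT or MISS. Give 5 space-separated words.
Answer: MISS HIT MISS HIT HIT

Derivation:
vaddr=185: (2,3) not in TLB -> MISS, insert
vaddr=191: (2,3) in TLB -> HIT
vaddr=216: (3,1) not in TLB -> MISS, insert
vaddr=182: (2,3) in TLB -> HIT
vaddr=177: (2,3) in TLB -> HIT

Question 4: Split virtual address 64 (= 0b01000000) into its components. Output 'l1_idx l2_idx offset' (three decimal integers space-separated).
vaddr = 64 = 0b01000000
  top 2 bits -> l1_idx = 1
  next 2 bits -> l2_idx = 0
  bottom 4 bits -> offset = 0

Answer: 1 0 0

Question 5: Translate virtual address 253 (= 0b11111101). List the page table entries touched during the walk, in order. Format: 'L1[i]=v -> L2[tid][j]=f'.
vaddr = 253 = 0b11111101
Split: l1_idx=3, l2_idx=3, offset=13

Answer: L1[3]=0 -> L2[0][3]=59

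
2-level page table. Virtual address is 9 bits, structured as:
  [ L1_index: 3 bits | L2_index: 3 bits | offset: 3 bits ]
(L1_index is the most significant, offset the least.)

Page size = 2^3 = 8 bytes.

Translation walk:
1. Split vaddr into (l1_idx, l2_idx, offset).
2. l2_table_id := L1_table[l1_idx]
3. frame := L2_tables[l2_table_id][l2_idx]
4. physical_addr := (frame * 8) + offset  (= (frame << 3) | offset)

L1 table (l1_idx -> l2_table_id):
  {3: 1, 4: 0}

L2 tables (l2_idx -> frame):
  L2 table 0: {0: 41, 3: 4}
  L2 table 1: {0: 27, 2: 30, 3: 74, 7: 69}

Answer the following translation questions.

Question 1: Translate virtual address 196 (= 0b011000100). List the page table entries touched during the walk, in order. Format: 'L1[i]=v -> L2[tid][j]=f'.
vaddr = 196 = 0b011000100
Split: l1_idx=3, l2_idx=0, offset=4

Answer: L1[3]=1 -> L2[1][0]=27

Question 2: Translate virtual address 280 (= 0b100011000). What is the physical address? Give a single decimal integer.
vaddr = 280 = 0b100011000
Split: l1_idx=4, l2_idx=3, offset=0
L1[4] = 0
L2[0][3] = 4
paddr = 4 * 8 + 0 = 32

Answer: 32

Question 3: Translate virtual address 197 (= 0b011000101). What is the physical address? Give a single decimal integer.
Answer: 221

Derivation:
vaddr = 197 = 0b011000101
Split: l1_idx=3, l2_idx=0, offset=5
L1[3] = 1
L2[1][0] = 27
paddr = 27 * 8 + 5 = 221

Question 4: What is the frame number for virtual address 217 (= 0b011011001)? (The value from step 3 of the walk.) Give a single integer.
vaddr = 217: l1_idx=3, l2_idx=3
L1[3] = 1; L2[1][3] = 74

Answer: 74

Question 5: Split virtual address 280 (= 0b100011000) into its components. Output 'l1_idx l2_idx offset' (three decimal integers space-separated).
vaddr = 280 = 0b100011000
  top 3 bits -> l1_idx = 4
  next 3 bits -> l2_idx = 3
  bottom 3 bits -> offset = 0

Answer: 4 3 0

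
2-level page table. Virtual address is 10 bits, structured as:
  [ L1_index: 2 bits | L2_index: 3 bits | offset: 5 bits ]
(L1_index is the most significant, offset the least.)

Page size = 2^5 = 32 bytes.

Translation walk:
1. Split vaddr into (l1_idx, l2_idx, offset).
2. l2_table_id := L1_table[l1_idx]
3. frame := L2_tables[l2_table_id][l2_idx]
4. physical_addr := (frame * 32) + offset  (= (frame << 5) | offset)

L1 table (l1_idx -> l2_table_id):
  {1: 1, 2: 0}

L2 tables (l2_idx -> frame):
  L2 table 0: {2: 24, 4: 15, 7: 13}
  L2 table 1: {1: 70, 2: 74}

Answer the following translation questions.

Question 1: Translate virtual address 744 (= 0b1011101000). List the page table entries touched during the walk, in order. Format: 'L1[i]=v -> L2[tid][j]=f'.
vaddr = 744 = 0b1011101000
Split: l1_idx=2, l2_idx=7, offset=8

Answer: L1[2]=0 -> L2[0][7]=13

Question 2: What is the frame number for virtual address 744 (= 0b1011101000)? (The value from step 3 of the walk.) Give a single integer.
vaddr = 744: l1_idx=2, l2_idx=7
L1[2] = 0; L2[0][7] = 13

Answer: 13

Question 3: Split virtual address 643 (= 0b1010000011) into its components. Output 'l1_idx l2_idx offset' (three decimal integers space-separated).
vaddr = 643 = 0b1010000011
  top 2 bits -> l1_idx = 2
  next 3 bits -> l2_idx = 4
  bottom 5 bits -> offset = 3

Answer: 2 4 3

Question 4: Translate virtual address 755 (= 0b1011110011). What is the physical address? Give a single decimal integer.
Answer: 435

Derivation:
vaddr = 755 = 0b1011110011
Split: l1_idx=2, l2_idx=7, offset=19
L1[2] = 0
L2[0][7] = 13
paddr = 13 * 32 + 19 = 435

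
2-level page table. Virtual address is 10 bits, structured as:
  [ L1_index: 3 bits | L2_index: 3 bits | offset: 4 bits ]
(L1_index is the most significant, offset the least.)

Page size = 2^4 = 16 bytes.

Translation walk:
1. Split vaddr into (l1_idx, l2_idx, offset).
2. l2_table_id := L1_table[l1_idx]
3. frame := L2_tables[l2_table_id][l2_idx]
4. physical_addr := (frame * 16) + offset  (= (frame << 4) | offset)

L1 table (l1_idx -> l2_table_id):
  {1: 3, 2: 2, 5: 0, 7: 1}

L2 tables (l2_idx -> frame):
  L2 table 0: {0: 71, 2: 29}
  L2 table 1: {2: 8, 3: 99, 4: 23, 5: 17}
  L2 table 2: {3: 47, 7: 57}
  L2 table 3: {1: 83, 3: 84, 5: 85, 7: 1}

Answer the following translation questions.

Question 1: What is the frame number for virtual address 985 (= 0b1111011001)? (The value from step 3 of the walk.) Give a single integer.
Answer: 17

Derivation:
vaddr = 985: l1_idx=7, l2_idx=5
L1[7] = 1; L2[1][5] = 17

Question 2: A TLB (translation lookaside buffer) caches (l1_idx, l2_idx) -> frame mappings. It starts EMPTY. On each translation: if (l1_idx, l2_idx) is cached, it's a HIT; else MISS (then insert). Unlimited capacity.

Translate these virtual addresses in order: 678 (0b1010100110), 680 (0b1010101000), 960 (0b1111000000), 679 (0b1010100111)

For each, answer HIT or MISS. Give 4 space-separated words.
vaddr=678: (5,2) not in TLB -> MISS, insert
vaddr=680: (5,2) in TLB -> HIT
vaddr=960: (7,4) not in TLB -> MISS, insert
vaddr=679: (5,2) in TLB -> HIT

Answer: MISS HIT MISS HIT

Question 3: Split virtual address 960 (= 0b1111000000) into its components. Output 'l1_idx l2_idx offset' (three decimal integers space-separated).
vaddr = 960 = 0b1111000000
  top 3 bits -> l1_idx = 7
  next 3 bits -> l2_idx = 4
  bottom 4 bits -> offset = 0

Answer: 7 4 0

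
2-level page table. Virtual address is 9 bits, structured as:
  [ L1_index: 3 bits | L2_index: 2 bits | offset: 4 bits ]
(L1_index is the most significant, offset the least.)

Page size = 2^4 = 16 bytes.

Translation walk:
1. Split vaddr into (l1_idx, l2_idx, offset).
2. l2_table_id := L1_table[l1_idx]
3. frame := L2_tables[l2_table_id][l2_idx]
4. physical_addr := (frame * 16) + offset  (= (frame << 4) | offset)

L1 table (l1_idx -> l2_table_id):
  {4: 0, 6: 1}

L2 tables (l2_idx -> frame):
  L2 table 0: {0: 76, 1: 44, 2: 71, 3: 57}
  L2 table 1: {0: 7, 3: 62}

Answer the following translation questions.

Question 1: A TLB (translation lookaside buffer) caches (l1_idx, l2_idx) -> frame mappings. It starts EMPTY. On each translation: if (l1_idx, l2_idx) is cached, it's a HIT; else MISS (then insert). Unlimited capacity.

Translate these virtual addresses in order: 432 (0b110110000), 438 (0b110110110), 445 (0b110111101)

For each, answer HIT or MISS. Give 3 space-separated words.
Answer: MISS HIT HIT

Derivation:
vaddr=432: (6,3) not in TLB -> MISS, insert
vaddr=438: (6,3) in TLB -> HIT
vaddr=445: (6,3) in TLB -> HIT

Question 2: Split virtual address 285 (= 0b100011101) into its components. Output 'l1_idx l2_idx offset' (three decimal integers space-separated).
vaddr = 285 = 0b100011101
  top 3 bits -> l1_idx = 4
  next 2 bits -> l2_idx = 1
  bottom 4 bits -> offset = 13

Answer: 4 1 13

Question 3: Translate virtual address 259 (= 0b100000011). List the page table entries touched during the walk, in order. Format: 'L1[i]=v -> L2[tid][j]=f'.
vaddr = 259 = 0b100000011
Split: l1_idx=4, l2_idx=0, offset=3

Answer: L1[4]=0 -> L2[0][0]=76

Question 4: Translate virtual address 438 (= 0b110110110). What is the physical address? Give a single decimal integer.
vaddr = 438 = 0b110110110
Split: l1_idx=6, l2_idx=3, offset=6
L1[6] = 1
L2[1][3] = 62
paddr = 62 * 16 + 6 = 998

Answer: 998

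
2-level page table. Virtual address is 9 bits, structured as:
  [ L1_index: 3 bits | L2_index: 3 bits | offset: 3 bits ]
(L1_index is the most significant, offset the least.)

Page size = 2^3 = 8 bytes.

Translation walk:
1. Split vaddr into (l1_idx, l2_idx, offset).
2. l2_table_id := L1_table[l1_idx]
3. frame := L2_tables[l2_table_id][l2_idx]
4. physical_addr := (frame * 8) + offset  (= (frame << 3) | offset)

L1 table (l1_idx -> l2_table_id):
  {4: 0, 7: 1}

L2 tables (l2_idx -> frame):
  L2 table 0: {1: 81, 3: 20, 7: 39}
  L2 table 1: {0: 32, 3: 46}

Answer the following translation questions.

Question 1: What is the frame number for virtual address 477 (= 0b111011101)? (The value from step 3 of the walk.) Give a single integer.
Answer: 46

Derivation:
vaddr = 477: l1_idx=7, l2_idx=3
L1[7] = 1; L2[1][3] = 46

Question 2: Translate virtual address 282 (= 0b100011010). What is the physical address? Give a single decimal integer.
Answer: 162

Derivation:
vaddr = 282 = 0b100011010
Split: l1_idx=4, l2_idx=3, offset=2
L1[4] = 0
L2[0][3] = 20
paddr = 20 * 8 + 2 = 162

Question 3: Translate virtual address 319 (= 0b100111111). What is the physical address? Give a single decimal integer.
vaddr = 319 = 0b100111111
Split: l1_idx=4, l2_idx=7, offset=7
L1[4] = 0
L2[0][7] = 39
paddr = 39 * 8 + 7 = 319

Answer: 319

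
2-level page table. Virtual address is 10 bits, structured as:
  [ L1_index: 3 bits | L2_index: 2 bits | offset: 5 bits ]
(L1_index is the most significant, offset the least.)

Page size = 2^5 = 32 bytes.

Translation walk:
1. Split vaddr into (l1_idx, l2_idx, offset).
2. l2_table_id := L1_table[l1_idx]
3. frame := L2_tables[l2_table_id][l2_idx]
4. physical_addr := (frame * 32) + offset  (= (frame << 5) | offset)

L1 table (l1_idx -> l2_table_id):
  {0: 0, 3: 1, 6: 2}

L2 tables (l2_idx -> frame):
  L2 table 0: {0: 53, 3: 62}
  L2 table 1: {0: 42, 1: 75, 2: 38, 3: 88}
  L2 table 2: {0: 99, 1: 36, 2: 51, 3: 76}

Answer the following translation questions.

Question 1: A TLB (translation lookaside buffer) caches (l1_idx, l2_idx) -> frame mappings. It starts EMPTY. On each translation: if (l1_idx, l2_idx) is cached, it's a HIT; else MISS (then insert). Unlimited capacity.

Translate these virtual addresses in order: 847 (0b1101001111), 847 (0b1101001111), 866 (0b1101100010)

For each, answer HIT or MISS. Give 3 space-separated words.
Answer: MISS HIT MISS

Derivation:
vaddr=847: (6,2) not in TLB -> MISS, insert
vaddr=847: (6,2) in TLB -> HIT
vaddr=866: (6,3) not in TLB -> MISS, insert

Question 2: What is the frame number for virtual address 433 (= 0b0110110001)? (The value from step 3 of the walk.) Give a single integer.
vaddr = 433: l1_idx=3, l2_idx=1
L1[3] = 1; L2[1][1] = 75

Answer: 75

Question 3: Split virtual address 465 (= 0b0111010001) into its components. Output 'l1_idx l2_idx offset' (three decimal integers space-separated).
vaddr = 465 = 0b0111010001
  top 3 bits -> l1_idx = 3
  next 2 bits -> l2_idx = 2
  bottom 5 bits -> offset = 17

Answer: 3 2 17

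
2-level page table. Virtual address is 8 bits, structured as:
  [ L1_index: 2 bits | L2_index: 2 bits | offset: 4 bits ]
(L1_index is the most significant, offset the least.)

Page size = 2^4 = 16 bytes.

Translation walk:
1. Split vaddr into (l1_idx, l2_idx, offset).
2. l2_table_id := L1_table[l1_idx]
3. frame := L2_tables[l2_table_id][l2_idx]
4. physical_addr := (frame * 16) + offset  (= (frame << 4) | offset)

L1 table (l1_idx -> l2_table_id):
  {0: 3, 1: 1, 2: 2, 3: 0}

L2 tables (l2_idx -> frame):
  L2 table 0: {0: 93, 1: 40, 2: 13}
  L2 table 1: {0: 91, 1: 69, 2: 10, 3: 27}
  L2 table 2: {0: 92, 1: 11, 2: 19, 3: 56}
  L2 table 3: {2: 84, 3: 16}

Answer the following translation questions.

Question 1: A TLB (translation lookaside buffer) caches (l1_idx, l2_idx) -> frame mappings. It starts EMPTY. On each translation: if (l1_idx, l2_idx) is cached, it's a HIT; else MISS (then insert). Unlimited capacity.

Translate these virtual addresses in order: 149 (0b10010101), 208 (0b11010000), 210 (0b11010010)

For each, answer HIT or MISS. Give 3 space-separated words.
Answer: MISS MISS HIT

Derivation:
vaddr=149: (2,1) not in TLB -> MISS, insert
vaddr=208: (3,1) not in TLB -> MISS, insert
vaddr=210: (3,1) in TLB -> HIT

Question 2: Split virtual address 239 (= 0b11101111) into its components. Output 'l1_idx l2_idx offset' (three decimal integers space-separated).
Answer: 3 2 15

Derivation:
vaddr = 239 = 0b11101111
  top 2 bits -> l1_idx = 3
  next 2 bits -> l2_idx = 2
  bottom 4 bits -> offset = 15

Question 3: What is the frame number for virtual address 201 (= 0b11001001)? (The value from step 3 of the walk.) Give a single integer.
Answer: 93

Derivation:
vaddr = 201: l1_idx=3, l2_idx=0
L1[3] = 0; L2[0][0] = 93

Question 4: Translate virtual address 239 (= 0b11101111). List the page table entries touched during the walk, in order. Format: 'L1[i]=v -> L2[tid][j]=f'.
vaddr = 239 = 0b11101111
Split: l1_idx=3, l2_idx=2, offset=15

Answer: L1[3]=0 -> L2[0][2]=13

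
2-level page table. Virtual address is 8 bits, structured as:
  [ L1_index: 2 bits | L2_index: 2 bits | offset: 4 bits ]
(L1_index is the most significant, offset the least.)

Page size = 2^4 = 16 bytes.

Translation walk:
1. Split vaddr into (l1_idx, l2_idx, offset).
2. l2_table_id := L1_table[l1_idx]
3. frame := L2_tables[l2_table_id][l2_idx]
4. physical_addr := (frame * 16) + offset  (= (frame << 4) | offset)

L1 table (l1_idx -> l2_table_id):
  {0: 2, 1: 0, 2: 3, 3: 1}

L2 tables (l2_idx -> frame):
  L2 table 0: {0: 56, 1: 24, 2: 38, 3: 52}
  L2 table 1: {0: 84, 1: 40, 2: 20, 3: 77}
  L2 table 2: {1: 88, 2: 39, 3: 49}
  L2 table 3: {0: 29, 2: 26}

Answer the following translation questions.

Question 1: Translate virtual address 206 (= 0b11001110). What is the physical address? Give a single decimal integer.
vaddr = 206 = 0b11001110
Split: l1_idx=3, l2_idx=0, offset=14
L1[3] = 1
L2[1][0] = 84
paddr = 84 * 16 + 14 = 1358

Answer: 1358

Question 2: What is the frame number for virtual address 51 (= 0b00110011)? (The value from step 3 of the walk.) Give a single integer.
Answer: 49

Derivation:
vaddr = 51: l1_idx=0, l2_idx=3
L1[0] = 2; L2[2][3] = 49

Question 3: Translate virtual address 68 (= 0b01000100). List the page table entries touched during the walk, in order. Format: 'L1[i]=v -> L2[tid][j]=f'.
vaddr = 68 = 0b01000100
Split: l1_idx=1, l2_idx=0, offset=4

Answer: L1[1]=0 -> L2[0][0]=56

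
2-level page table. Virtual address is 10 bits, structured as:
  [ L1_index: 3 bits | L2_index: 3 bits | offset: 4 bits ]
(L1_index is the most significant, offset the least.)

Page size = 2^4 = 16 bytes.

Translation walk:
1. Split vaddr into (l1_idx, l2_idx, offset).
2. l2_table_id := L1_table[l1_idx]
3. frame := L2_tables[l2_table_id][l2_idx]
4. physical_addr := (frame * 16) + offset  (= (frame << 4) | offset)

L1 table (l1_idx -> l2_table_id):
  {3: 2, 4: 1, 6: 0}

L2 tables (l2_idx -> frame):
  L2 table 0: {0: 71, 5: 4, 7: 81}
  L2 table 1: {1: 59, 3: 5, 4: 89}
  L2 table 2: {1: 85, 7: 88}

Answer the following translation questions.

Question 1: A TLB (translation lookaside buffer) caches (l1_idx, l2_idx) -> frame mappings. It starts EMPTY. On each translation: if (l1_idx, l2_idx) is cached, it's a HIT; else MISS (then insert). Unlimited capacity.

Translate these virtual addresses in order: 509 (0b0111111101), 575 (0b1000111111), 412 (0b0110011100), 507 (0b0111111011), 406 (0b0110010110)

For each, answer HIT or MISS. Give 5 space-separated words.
Answer: MISS MISS MISS HIT HIT

Derivation:
vaddr=509: (3,7) not in TLB -> MISS, insert
vaddr=575: (4,3) not in TLB -> MISS, insert
vaddr=412: (3,1) not in TLB -> MISS, insert
vaddr=507: (3,7) in TLB -> HIT
vaddr=406: (3,1) in TLB -> HIT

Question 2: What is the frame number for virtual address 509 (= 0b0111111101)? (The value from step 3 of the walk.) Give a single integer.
vaddr = 509: l1_idx=3, l2_idx=7
L1[3] = 2; L2[2][7] = 88

Answer: 88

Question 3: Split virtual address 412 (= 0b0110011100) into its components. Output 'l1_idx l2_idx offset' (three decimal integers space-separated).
Answer: 3 1 12

Derivation:
vaddr = 412 = 0b0110011100
  top 3 bits -> l1_idx = 3
  next 3 bits -> l2_idx = 1
  bottom 4 bits -> offset = 12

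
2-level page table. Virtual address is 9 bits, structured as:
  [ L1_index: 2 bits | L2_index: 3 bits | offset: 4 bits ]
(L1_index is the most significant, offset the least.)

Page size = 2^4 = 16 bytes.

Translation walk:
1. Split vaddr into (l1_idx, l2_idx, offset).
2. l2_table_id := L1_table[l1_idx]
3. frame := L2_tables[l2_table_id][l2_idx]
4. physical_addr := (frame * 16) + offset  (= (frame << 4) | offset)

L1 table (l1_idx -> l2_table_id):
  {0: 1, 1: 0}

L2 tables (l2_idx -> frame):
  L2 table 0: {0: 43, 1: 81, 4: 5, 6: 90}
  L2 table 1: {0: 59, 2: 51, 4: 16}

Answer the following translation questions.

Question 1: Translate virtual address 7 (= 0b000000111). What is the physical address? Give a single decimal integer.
vaddr = 7 = 0b000000111
Split: l1_idx=0, l2_idx=0, offset=7
L1[0] = 1
L2[1][0] = 59
paddr = 59 * 16 + 7 = 951

Answer: 951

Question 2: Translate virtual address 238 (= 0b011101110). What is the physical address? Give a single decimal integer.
vaddr = 238 = 0b011101110
Split: l1_idx=1, l2_idx=6, offset=14
L1[1] = 0
L2[0][6] = 90
paddr = 90 * 16 + 14 = 1454

Answer: 1454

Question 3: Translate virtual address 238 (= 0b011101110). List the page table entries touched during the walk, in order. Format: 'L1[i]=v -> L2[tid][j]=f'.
Answer: L1[1]=0 -> L2[0][6]=90

Derivation:
vaddr = 238 = 0b011101110
Split: l1_idx=1, l2_idx=6, offset=14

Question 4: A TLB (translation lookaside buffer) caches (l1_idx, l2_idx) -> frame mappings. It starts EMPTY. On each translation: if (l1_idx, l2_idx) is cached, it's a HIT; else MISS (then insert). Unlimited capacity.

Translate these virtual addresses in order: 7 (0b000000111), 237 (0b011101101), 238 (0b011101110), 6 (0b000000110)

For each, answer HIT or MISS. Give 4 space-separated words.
vaddr=7: (0,0) not in TLB -> MISS, insert
vaddr=237: (1,6) not in TLB -> MISS, insert
vaddr=238: (1,6) in TLB -> HIT
vaddr=6: (0,0) in TLB -> HIT

Answer: MISS MISS HIT HIT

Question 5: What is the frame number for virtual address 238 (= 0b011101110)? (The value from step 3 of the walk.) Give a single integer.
vaddr = 238: l1_idx=1, l2_idx=6
L1[1] = 0; L2[0][6] = 90

Answer: 90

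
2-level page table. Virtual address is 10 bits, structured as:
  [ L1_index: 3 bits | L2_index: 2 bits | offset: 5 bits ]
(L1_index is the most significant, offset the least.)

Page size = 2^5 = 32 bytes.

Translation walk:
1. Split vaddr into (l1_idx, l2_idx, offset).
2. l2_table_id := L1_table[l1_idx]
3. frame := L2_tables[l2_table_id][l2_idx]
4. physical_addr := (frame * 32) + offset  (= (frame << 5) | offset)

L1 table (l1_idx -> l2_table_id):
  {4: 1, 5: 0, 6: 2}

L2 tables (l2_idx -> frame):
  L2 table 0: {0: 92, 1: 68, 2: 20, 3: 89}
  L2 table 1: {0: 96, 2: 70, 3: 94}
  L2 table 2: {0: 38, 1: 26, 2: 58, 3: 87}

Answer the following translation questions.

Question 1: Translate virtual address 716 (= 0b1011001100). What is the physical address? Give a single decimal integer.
Answer: 652

Derivation:
vaddr = 716 = 0b1011001100
Split: l1_idx=5, l2_idx=2, offset=12
L1[5] = 0
L2[0][2] = 20
paddr = 20 * 32 + 12 = 652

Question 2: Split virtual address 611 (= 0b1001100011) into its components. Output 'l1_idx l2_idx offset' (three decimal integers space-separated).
vaddr = 611 = 0b1001100011
  top 3 bits -> l1_idx = 4
  next 2 bits -> l2_idx = 3
  bottom 5 bits -> offset = 3

Answer: 4 3 3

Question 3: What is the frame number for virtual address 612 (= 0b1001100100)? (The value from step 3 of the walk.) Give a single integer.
vaddr = 612: l1_idx=4, l2_idx=3
L1[4] = 1; L2[1][3] = 94

Answer: 94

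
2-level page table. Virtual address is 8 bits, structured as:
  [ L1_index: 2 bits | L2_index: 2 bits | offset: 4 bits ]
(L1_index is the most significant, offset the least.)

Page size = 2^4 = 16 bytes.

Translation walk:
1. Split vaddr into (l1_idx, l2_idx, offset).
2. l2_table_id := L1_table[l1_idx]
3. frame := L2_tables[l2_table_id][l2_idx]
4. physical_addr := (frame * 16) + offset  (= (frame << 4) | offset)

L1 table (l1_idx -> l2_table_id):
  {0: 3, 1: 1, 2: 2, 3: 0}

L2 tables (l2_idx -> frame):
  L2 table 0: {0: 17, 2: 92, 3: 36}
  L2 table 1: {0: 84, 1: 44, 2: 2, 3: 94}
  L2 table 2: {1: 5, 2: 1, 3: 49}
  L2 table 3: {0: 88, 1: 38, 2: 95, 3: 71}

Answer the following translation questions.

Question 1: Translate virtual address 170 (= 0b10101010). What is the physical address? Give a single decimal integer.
vaddr = 170 = 0b10101010
Split: l1_idx=2, l2_idx=2, offset=10
L1[2] = 2
L2[2][2] = 1
paddr = 1 * 16 + 10 = 26

Answer: 26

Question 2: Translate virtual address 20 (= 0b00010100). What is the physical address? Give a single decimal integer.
vaddr = 20 = 0b00010100
Split: l1_idx=0, l2_idx=1, offset=4
L1[0] = 3
L2[3][1] = 38
paddr = 38 * 16 + 4 = 612

Answer: 612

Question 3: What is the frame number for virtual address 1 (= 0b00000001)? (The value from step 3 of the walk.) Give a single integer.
Answer: 88

Derivation:
vaddr = 1: l1_idx=0, l2_idx=0
L1[0] = 3; L2[3][0] = 88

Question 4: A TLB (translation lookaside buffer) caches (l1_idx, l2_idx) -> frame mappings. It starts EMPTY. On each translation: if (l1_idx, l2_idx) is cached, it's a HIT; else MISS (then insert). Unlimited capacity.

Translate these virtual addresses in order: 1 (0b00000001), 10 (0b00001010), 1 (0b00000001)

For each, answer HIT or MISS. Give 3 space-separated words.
Answer: MISS HIT HIT

Derivation:
vaddr=1: (0,0) not in TLB -> MISS, insert
vaddr=10: (0,0) in TLB -> HIT
vaddr=1: (0,0) in TLB -> HIT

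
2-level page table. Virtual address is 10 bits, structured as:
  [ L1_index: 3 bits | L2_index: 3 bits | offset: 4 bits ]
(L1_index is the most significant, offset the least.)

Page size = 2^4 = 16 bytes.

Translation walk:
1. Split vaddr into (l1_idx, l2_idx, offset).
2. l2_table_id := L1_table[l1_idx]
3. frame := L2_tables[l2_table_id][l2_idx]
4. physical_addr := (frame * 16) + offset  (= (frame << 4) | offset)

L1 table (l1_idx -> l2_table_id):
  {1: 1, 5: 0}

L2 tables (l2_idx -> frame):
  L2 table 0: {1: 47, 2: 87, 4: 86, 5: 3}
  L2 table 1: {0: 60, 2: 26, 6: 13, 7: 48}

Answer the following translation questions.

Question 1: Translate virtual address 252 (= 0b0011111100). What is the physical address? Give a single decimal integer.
Answer: 780

Derivation:
vaddr = 252 = 0b0011111100
Split: l1_idx=1, l2_idx=7, offset=12
L1[1] = 1
L2[1][7] = 48
paddr = 48 * 16 + 12 = 780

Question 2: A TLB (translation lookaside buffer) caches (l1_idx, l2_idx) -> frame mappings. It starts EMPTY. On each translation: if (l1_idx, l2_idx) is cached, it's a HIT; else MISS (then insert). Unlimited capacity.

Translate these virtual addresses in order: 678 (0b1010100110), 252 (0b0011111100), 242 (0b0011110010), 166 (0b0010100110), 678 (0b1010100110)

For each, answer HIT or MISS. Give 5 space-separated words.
vaddr=678: (5,2) not in TLB -> MISS, insert
vaddr=252: (1,7) not in TLB -> MISS, insert
vaddr=242: (1,7) in TLB -> HIT
vaddr=166: (1,2) not in TLB -> MISS, insert
vaddr=678: (5,2) in TLB -> HIT

Answer: MISS MISS HIT MISS HIT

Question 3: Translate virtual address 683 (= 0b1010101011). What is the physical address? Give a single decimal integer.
Answer: 1403

Derivation:
vaddr = 683 = 0b1010101011
Split: l1_idx=5, l2_idx=2, offset=11
L1[5] = 0
L2[0][2] = 87
paddr = 87 * 16 + 11 = 1403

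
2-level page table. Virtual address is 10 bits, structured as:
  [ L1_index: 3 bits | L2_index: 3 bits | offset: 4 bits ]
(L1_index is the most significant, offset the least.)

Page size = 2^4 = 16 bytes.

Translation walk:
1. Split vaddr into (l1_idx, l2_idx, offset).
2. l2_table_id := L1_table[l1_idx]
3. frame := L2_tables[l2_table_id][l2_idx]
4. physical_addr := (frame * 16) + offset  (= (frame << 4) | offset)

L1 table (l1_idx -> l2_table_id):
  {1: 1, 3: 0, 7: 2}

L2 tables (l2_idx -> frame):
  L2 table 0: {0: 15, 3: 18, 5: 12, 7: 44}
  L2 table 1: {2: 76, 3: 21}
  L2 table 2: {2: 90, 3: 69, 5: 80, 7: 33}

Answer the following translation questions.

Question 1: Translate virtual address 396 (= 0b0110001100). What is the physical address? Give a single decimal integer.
vaddr = 396 = 0b0110001100
Split: l1_idx=3, l2_idx=0, offset=12
L1[3] = 0
L2[0][0] = 15
paddr = 15 * 16 + 12 = 252

Answer: 252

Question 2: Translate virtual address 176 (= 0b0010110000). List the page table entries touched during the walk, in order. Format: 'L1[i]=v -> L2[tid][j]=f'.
Answer: L1[1]=1 -> L2[1][3]=21

Derivation:
vaddr = 176 = 0b0010110000
Split: l1_idx=1, l2_idx=3, offset=0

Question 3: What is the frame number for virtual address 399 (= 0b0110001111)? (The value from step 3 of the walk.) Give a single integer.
vaddr = 399: l1_idx=3, l2_idx=0
L1[3] = 0; L2[0][0] = 15

Answer: 15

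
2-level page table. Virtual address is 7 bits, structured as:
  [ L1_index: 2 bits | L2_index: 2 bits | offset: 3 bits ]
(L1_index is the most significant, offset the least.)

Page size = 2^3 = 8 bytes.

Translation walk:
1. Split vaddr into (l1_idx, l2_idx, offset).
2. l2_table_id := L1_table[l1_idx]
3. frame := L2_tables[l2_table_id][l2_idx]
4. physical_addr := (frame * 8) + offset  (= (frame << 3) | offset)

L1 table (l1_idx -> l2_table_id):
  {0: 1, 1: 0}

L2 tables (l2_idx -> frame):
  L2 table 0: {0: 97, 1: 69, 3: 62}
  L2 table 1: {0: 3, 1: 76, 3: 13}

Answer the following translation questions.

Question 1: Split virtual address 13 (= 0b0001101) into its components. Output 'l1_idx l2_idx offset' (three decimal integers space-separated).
vaddr = 13 = 0b0001101
  top 2 bits -> l1_idx = 0
  next 2 bits -> l2_idx = 1
  bottom 3 bits -> offset = 5

Answer: 0 1 5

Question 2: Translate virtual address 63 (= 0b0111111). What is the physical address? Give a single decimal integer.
Answer: 503

Derivation:
vaddr = 63 = 0b0111111
Split: l1_idx=1, l2_idx=3, offset=7
L1[1] = 0
L2[0][3] = 62
paddr = 62 * 8 + 7 = 503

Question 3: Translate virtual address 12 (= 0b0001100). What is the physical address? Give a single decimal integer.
vaddr = 12 = 0b0001100
Split: l1_idx=0, l2_idx=1, offset=4
L1[0] = 1
L2[1][1] = 76
paddr = 76 * 8 + 4 = 612

Answer: 612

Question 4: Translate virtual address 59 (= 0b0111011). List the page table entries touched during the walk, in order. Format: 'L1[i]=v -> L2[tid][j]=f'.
vaddr = 59 = 0b0111011
Split: l1_idx=1, l2_idx=3, offset=3

Answer: L1[1]=0 -> L2[0][3]=62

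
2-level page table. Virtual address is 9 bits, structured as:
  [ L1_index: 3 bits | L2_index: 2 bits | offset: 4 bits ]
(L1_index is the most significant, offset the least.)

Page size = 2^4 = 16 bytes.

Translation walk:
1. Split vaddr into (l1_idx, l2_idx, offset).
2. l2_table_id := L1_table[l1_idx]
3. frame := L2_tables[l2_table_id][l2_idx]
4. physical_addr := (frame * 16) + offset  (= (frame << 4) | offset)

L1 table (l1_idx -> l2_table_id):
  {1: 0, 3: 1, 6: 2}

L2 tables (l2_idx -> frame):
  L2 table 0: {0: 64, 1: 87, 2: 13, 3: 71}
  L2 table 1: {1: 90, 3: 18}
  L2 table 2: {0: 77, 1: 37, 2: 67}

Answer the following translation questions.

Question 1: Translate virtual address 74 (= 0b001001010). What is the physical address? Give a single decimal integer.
vaddr = 74 = 0b001001010
Split: l1_idx=1, l2_idx=0, offset=10
L1[1] = 0
L2[0][0] = 64
paddr = 64 * 16 + 10 = 1034

Answer: 1034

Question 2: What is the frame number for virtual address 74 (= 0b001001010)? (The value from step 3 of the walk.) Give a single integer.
Answer: 64

Derivation:
vaddr = 74: l1_idx=1, l2_idx=0
L1[1] = 0; L2[0][0] = 64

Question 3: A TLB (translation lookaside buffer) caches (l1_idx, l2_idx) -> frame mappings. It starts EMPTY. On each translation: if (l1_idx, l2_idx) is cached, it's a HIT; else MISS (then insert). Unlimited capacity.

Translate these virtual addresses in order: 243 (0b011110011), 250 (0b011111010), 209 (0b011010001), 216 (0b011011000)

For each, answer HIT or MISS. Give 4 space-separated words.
vaddr=243: (3,3) not in TLB -> MISS, insert
vaddr=250: (3,3) in TLB -> HIT
vaddr=209: (3,1) not in TLB -> MISS, insert
vaddr=216: (3,1) in TLB -> HIT

Answer: MISS HIT MISS HIT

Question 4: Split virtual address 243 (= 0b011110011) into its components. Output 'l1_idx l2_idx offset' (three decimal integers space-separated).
Answer: 3 3 3

Derivation:
vaddr = 243 = 0b011110011
  top 3 bits -> l1_idx = 3
  next 2 bits -> l2_idx = 3
  bottom 4 bits -> offset = 3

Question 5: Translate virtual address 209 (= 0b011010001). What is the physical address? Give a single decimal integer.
vaddr = 209 = 0b011010001
Split: l1_idx=3, l2_idx=1, offset=1
L1[3] = 1
L2[1][1] = 90
paddr = 90 * 16 + 1 = 1441

Answer: 1441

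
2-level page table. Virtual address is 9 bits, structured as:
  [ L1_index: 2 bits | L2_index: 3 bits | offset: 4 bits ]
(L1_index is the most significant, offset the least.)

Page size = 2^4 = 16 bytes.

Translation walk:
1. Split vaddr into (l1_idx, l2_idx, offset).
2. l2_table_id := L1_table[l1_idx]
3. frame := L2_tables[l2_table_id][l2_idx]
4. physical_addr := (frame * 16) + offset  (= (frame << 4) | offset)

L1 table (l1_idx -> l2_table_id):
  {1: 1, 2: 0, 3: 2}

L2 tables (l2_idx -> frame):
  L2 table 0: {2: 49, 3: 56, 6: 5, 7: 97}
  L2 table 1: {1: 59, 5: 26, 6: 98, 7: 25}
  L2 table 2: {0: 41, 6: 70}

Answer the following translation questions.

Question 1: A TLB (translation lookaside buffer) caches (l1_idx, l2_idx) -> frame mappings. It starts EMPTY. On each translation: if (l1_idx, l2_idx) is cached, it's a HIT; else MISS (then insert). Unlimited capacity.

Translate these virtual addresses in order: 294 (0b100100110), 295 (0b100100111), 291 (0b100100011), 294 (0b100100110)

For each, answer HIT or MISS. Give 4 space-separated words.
Answer: MISS HIT HIT HIT

Derivation:
vaddr=294: (2,2) not in TLB -> MISS, insert
vaddr=295: (2,2) in TLB -> HIT
vaddr=291: (2,2) in TLB -> HIT
vaddr=294: (2,2) in TLB -> HIT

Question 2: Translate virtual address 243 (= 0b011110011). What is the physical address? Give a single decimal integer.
vaddr = 243 = 0b011110011
Split: l1_idx=1, l2_idx=7, offset=3
L1[1] = 1
L2[1][7] = 25
paddr = 25 * 16 + 3 = 403

Answer: 403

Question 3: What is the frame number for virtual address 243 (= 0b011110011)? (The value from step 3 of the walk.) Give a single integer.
vaddr = 243: l1_idx=1, l2_idx=7
L1[1] = 1; L2[1][7] = 25

Answer: 25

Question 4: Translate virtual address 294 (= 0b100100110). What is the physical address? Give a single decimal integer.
vaddr = 294 = 0b100100110
Split: l1_idx=2, l2_idx=2, offset=6
L1[2] = 0
L2[0][2] = 49
paddr = 49 * 16 + 6 = 790

Answer: 790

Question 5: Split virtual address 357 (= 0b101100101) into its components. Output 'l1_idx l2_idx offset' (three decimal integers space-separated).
vaddr = 357 = 0b101100101
  top 2 bits -> l1_idx = 2
  next 3 bits -> l2_idx = 6
  bottom 4 bits -> offset = 5

Answer: 2 6 5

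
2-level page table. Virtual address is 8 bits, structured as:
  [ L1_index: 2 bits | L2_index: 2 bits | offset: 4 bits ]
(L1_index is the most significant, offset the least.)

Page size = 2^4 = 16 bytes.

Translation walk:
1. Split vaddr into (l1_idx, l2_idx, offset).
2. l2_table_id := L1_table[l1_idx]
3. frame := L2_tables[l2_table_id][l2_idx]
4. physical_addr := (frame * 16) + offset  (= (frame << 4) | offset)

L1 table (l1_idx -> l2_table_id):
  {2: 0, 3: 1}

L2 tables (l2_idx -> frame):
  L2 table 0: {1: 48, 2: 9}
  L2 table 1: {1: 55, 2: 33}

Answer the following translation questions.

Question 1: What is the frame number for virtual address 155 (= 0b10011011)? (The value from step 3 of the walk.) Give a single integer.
vaddr = 155: l1_idx=2, l2_idx=1
L1[2] = 0; L2[0][1] = 48

Answer: 48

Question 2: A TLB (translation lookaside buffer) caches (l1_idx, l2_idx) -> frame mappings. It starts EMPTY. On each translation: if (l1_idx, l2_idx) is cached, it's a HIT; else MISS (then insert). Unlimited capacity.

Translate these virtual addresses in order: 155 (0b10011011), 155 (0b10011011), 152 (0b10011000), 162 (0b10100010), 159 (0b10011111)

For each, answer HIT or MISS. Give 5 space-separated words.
vaddr=155: (2,1) not in TLB -> MISS, insert
vaddr=155: (2,1) in TLB -> HIT
vaddr=152: (2,1) in TLB -> HIT
vaddr=162: (2,2) not in TLB -> MISS, insert
vaddr=159: (2,1) in TLB -> HIT

Answer: MISS HIT HIT MISS HIT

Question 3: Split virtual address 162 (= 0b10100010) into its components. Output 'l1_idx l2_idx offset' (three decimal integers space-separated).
Answer: 2 2 2

Derivation:
vaddr = 162 = 0b10100010
  top 2 bits -> l1_idx = 2
  next 2 bits -> l2_idx = 2
  bottom 4 bits -> offset = 2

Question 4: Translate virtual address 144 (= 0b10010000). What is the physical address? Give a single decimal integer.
Answer: 768

Derivation:
vaddr = 144 = 0b10010000
Split: l1_idx=2, l2_idx=1, offset=0
L1[2] = 0
L2[0][1] = 48
paddr = 48 * 16 + 0 = 768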